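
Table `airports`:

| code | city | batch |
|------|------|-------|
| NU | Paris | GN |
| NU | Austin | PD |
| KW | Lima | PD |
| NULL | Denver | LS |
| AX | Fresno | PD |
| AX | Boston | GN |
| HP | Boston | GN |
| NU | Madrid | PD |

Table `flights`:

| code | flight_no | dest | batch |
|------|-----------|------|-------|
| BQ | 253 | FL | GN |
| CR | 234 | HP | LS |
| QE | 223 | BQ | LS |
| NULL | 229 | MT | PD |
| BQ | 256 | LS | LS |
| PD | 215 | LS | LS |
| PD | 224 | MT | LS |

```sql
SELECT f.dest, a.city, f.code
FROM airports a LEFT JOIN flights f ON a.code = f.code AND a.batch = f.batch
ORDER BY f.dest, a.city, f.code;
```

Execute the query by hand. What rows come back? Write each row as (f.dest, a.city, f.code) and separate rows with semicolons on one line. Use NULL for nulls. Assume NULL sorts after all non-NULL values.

LEFT JOIN keeps every row from `airports`; unmatched rows get NULL for `flights`'s columns.
Matching on a.code = f.code AND a.batch = f.batch. A NULL in a compared column never satisfies the condition.
Matched pairs: 0; unmatched a rows kept: 8.

(NULL, Austin, NULL); (NULL, Boston, NULL); (NULL, Boston, NULL); (NULL, Denver, NULL); (NULL, Fresno, NULL); (NULL, Lima, NULL); (NULL, Madrid, NULL); (NULL, Paris, NULL)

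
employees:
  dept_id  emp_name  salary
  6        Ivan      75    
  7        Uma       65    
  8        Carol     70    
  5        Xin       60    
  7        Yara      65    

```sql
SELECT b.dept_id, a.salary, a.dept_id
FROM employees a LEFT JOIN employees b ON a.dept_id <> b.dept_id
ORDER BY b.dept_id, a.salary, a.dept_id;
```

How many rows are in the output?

18

LEFT JOIN keeps every row from `employees a`; unmatched rows get NULL for `employees b`'s columns.
Matching on a.dept_id <> b.dept_id.
- dept_id=6: 4 matching b row(s), so 4 row(s) emitted.
- dept_id=7: 3 matching b row(s), so 3 row(s) emitted.
- dept_id=8: 4 matching b row(s), so 4 row(s) emitted.
- dept_id=5: 4 matching b row(s), so 4 row(s) emitted.
- dept_id=7: 3 matching b row(s), so 3 row(s) emitted.
Total: 18 rows.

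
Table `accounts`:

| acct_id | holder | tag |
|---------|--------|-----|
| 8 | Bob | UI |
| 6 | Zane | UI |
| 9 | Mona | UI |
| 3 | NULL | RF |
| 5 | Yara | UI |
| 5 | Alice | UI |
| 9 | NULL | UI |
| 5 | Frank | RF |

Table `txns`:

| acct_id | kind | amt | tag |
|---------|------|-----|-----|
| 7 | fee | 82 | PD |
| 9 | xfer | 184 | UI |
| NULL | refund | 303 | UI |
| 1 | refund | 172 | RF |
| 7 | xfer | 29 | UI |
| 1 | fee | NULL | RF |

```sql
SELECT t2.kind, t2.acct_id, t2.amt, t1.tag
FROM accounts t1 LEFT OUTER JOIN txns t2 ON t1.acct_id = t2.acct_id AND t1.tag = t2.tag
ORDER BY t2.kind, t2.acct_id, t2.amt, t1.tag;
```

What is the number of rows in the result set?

8

LEFT JOIN keeps every row from `accounts`; unmatched rows get NULL for `txns`'s columns.
Matching on t1.acct_id = t2.acct_id AND t1.tag = t2.tag. A NULL in a compared column never satisfies the condition.
- t1 (acct_id=8, tag=UI) has no partner → padded with NULL.
- t1 (acct_id=6, tag=UI) has no partner → padded with NULL.
- t1 (acct_id=9, tag=UI) pairs with 1 row(s) of t2.
- t1 (acct_id=3, tag=RF) has no partner → padded with NULL.
- t1 (acct_id=5, tag=UI) has no partner → padded with NULL.
- t1 (acct_id=5, tag=UI) has no partner → padded with NULL.
- t1 (acct_id=9, tag=UI) pairs with 1 row(s) of t2.
- t1 (acct_id=5, tag=RF) has no partner → padded with NULL.
Total: 2 matched + 6 padded = 8 rows.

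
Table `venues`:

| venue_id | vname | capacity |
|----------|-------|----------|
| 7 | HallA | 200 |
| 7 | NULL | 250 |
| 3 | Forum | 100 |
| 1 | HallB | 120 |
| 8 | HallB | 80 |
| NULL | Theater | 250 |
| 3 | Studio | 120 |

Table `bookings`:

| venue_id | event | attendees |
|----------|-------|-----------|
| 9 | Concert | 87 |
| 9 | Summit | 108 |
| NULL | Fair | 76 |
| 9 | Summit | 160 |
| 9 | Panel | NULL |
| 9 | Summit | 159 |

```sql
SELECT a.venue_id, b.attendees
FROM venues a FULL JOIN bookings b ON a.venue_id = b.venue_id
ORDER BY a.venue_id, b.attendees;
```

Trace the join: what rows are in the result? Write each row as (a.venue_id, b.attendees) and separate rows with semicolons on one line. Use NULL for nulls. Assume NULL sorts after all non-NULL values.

(1, NULL); (3, NULL); (3, NULL); (7, NULL); (7, NULL); (8, NULL); (NULL, 76); (NULL, 87); (NULL, 108); (NULL, 159); (NULL, 160); (NULL, NULL); (NULL, NULL)

FULL OUTER JOIN keeps every row from both sides; unmatched rows get NULL for the other side's columns.
Matching on a.venue_id = b.venue_id. A NULL in a compared column never satisfies the condition.
- a[0] venue_id=7 → no match; kept with NULLs on the b side.
- a[1] venue_id=7 → no match; kept with NULLs on the b side.
- a[2] venue_id=3 → no match; kept with NULLs on the b side.
- a[3] venue_id=1 → no match; kept with NULLs on the b side.
- a[4] venue_id=8 → no match; kept with NULLs on the b side.
- a[5] venue_id=NULL → no match; kept with NULLs on the b side.
- a[6] venue_id=3 → no match; kept with NULLs on the b side.
- 6 row(s) from b found no a partner → padded with NULL.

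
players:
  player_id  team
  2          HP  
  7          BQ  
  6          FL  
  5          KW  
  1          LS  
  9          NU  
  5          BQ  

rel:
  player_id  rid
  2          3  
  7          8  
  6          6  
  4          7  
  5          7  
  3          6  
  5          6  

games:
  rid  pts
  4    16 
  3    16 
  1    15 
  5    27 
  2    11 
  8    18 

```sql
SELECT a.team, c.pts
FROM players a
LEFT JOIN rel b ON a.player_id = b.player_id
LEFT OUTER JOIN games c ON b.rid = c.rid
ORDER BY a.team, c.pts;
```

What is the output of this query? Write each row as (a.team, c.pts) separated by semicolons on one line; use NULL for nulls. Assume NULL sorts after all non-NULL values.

(BQ, 18); (BQ, NULL); (BQ, NULL); (FL, NULL); (HP, 16); (KW, NULL); (KW, NULL); (LS, NULL); (NU, NULL)

Joins associate left-to-right: players LEFT JOIN rel on player_id gives 9 intermediate row(s).
Then LEFT JOIN `games c` on rid: each of those 9 rows is kept; rows whose b.rid has no match in c get NULL for c's columns.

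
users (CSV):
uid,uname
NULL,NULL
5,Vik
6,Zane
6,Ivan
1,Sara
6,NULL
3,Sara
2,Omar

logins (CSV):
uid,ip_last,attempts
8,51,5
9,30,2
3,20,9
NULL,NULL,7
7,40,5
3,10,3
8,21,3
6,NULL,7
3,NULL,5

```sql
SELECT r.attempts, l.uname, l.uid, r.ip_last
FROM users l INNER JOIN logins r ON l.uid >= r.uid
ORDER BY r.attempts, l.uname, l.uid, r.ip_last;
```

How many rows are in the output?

INNER JOIN keeps only pairs where the ON condition holds.
Matching on l.uid >= r.uid. A NULL in a compared column never satisfies the condition.
- l[0] uid=NULL → no match; dropped.
- l[1] uid=5 → 3 match(es) in r → 3 row(s).
- l[2] uid=6 → 4 match(es) in r → 4 row(s).
- l[3] uid=6 → 4 match(es) in r → 4 row(s).
- l[4] uid=1 → no match; dropped.
- l[5] uid=6 → 4 match(es) in r → 4 row(s).
- l[6] uid=3 → 3 match(es) in r → 3 row(s).
- l[7] uid=2 → no match; dropped.
Total: 18 rows.

18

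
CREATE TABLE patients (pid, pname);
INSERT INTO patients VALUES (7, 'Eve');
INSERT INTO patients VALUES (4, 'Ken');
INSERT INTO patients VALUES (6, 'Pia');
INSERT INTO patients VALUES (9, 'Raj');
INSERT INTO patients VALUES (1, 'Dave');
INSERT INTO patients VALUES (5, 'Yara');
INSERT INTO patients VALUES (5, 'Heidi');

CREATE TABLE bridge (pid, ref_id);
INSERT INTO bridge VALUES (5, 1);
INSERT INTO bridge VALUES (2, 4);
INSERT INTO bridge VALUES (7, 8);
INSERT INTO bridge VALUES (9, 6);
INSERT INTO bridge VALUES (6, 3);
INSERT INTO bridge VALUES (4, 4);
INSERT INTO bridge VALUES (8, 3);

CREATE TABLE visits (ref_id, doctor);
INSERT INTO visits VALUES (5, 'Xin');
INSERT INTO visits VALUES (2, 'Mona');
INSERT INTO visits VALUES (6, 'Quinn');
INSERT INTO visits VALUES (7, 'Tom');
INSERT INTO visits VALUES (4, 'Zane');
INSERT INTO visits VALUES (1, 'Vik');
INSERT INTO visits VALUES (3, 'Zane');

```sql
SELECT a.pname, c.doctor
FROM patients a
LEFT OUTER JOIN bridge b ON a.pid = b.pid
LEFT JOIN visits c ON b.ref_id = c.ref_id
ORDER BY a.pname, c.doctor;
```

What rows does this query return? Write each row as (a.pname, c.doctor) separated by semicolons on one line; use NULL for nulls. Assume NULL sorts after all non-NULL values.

(Dave, NULL); (Eve, NULL); (Heidi, Vik); (Ken, Zane); (Pia, Zane); (Raj, Quinn); (Yara, Vik)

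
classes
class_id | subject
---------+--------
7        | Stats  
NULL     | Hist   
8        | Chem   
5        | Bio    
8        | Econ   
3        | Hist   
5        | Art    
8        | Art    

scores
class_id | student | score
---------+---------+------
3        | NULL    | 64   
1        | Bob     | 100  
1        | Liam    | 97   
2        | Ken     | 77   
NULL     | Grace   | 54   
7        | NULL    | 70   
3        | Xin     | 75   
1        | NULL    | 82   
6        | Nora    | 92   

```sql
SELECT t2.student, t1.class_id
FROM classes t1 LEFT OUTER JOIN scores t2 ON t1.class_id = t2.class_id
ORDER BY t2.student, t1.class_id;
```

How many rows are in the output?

9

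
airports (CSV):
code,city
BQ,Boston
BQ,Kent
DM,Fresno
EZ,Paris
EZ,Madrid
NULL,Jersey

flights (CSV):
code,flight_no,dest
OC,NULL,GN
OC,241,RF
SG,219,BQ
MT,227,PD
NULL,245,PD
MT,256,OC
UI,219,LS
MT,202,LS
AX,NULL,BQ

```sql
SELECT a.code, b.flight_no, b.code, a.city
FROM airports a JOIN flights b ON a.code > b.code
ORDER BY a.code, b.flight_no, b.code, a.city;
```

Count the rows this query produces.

5

INNER JOIN keeps only pairs where the ON condition holds.
Matching on a.code > b.code. A NULL in a compared column never satisfies the condition.
- a (code=BQ) pairs with 1 row(s) of b.
- a (code=BQ) pairs with 1 row(s) of b.
- a (code=DM) pairs with 1 row(s) of b.
- a (code=EZ) pairs with 1 row(s) of b.
- a (code=EZ) pairs with 1 row(s) of b.
- a (code=NULL) has no partner → excluded.
Total: 5 rows.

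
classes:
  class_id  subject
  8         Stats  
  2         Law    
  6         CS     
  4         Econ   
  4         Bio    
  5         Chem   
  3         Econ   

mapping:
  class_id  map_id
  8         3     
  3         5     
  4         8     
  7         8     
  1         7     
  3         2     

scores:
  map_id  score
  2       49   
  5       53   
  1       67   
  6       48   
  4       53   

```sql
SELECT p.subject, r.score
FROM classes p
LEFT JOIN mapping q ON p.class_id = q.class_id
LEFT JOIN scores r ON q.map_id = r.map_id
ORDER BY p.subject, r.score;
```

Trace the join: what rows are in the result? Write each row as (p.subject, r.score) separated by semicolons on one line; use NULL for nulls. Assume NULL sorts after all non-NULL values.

Joins associate left-to-right: classes LEFT JOIN mapping on class_id gives 8 intermediate row(s).
Then LEFT JOIN `scores r` on map_id: each of those 8 rows is kept; rows whose q.map_id has no match in r get NULL for r's columns.

(Bio, NULL); (CS, NULL); (Chem, NULL); (Econ, 49); (Econ, 53); (Econ, NULL); (Law, NULL); (Stats, NULL)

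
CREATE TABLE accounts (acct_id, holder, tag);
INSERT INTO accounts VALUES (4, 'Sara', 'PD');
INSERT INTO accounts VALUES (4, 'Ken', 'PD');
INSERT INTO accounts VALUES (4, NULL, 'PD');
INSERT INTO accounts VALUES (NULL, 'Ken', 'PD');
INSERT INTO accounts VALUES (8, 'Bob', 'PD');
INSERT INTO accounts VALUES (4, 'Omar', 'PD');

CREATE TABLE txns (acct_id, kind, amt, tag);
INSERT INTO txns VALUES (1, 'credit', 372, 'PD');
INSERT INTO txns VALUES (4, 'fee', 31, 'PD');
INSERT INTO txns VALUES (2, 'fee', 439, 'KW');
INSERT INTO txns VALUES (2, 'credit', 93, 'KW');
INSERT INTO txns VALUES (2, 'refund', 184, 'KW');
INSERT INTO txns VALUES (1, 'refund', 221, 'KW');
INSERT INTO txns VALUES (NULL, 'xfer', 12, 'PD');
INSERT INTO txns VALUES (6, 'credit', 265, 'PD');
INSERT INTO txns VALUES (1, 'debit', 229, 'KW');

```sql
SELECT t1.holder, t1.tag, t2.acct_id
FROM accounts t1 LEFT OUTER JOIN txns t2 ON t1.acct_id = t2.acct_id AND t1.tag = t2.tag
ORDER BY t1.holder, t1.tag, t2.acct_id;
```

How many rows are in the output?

6

LEFT JOIN keeps every row from `accounts`; unmatched rows get NULL for `txns`'s columns.
Matching on t1.acct_id = t2.acct_id AND t1.tag = t2.tag. A NULL in a compared column never satisfies the condition.
Matched pairs: 4; unmatched t1 rows kept: 2.
Total: 4 matched + 2 padded = 6 rows.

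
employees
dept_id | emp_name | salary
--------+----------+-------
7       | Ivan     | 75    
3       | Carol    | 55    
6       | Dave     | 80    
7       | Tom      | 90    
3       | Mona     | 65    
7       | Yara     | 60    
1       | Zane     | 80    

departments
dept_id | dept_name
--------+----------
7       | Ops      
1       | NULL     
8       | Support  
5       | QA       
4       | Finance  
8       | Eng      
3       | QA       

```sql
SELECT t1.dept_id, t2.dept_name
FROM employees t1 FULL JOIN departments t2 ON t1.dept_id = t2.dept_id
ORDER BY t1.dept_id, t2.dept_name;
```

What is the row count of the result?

11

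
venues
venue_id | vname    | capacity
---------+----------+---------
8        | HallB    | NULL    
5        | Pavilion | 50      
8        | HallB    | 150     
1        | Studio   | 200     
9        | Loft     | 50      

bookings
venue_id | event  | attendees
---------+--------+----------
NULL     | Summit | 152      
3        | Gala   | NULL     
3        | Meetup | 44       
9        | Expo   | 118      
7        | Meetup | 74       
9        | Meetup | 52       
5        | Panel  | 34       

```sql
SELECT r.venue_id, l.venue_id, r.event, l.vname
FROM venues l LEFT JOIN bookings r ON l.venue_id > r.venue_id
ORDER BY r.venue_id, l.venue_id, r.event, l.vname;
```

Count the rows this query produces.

LEFT JOIN keeps every row from `venues`; unmatched rows get NULL for `bookings`'s columns.
Matching on l.venue_id > r.venue_id. A NULL in a compared column never satisfies the condition.
- l row (venue_id=8): matches 4 r row(s) → 4 output row(s).
- l row (venue_id=5): matches 2 r row(s) → 2 output row(s).
- l row (venue_id=8): matches 4 r row(s) → 4 output row(s).
- l row (venue_id=1): no match → kept, r columns NULL.
- l row (venue_id=9): matches 4 r row(s) → 4 output row(s).
Total: 14 matched + 1 padded = 15 rows.

15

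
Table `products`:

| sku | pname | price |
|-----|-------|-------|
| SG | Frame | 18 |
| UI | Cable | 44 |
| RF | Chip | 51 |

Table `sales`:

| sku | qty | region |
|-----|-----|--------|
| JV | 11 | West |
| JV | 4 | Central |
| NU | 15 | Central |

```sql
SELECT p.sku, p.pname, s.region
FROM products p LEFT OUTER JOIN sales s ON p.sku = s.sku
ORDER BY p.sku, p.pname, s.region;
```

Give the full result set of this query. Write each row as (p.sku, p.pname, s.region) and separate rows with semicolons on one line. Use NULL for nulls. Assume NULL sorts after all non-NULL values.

LEFT JOIN keeps every row from `products`; unmatched rows get NULL for `sales`'s columns.
Matching on p.sku = s.sku.
Matched pairs: 0; unmatched p rows kept: 3.

(RF, Chip, NULL); (SG, Frame, NULL); (UI, Cable, NULL)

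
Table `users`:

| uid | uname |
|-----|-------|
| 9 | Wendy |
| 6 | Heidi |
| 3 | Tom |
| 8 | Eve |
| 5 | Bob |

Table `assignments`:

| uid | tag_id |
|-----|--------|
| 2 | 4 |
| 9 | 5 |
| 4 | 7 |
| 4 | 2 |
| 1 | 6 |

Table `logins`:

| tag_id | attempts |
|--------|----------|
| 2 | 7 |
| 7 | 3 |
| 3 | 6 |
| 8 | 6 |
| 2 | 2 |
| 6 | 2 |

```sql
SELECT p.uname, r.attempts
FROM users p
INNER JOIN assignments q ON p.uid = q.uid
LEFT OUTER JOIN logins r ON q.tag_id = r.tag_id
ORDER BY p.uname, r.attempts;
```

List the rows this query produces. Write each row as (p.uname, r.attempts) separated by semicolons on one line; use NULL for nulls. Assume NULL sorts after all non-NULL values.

(Wendy, NULL)

Evaluate left to right. First `users p INNER JOIN assignments q` on uid: 1 row(s).
Then LEFT JOIN `logins r` on tag_id: each of those 1 rows is kept; rows whose q.tag_id has no match in r get NULL for r's columns.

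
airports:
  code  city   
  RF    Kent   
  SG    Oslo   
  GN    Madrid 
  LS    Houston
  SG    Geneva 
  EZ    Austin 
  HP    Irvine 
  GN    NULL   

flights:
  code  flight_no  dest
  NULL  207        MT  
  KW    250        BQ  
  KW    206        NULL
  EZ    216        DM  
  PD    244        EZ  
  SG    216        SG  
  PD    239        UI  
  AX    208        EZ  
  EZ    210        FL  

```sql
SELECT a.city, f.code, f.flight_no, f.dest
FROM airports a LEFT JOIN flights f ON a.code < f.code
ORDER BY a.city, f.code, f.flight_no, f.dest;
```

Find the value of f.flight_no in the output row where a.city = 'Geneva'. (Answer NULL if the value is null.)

LEFT JOIN keeps every row from `airports`; unmatched rows get NULL for `flights`'s columns.
Matching on a.code < f.code. A NULL in a compared column never satisfies the condition.
- a (code=RF) pairs with 1 row(s) of f.
- a (code=SG) has no partner → padded with NULL.
- a (code=GN) pairs with 5 row(s) of f.
- a (code=LS) pairs with 3 row(s) of f.
- a (code=SG) has no partner → padded with NULL.
- a (code=EZ) pairs with 5 row(s) of f.
- a (code=HP) pairs with 5 row(s) of f.
- a (code=GN) pairs with 5 row(s) of f.

NULL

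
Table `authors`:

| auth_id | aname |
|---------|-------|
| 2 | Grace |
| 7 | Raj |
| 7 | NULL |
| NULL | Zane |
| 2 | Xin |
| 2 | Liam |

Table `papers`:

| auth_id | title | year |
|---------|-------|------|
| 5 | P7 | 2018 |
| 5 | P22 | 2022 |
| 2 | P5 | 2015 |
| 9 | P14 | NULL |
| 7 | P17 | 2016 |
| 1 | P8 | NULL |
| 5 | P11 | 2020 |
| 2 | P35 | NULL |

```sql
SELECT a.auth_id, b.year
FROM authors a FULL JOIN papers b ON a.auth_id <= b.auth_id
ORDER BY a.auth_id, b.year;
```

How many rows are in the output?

FULL OUTER JOIN keeps every row from both sides; unmatched rows get NULL for the other side's columns.
Matching on a.auth_id <= b.auth_id. A NULL in a compared column never satisfies the condition.
- a row (auth_id=2): matches 7 b row(s) → 7 output row(s).
- a row (auth_id=7): matches 2 b row(s) → 2 output row(s).
- a row (auth_id=7): matches 2 b row(s) → 2 output row(s).
- a row (auth_id=NULL): no match → kept, b columns NULL.
- a row (auth_id=2): matches 7 b row(s) → 7 output row(s).
- a row (auth_id=2): matches 7 b row(s) → 7 output row(s).
- 1 b row(s) had no a match → kept, a columns NULL.
Total: 25 matched + 2 padded = 27 rows.

27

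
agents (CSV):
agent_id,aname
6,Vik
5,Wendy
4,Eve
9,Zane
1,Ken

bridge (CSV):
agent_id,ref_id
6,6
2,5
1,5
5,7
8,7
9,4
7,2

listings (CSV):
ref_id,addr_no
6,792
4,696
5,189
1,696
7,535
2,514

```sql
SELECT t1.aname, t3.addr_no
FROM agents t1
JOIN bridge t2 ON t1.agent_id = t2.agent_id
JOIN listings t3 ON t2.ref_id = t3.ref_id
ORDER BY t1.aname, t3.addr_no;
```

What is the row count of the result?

4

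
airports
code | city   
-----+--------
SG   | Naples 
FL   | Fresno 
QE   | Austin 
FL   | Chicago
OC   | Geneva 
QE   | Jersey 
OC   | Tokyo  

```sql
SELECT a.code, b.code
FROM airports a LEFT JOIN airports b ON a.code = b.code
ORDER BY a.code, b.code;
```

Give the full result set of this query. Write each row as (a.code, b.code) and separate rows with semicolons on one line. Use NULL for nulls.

LEFT JOIN keeps every row from `airports a`; unmatched rows get NULL for `airports b`'s columns.
Matching on a.code = b.code.
- a[0] code=SG → 1 match(es) in b → 1 row(s).
- a[1] code=FL → 2 match(es) in b → 2 row(s).
- a[2] code=QE → 2 match(es) in b → 2 row(s).
- a[3] code=FL → 2 match(es) in b → 2 row(s).
- a[4] code=OC → 2 match(es) in b → 2 row(s).
- a[5] code=QE → 2 match(es) in b → 2 row(s).
- a[6] code=OC → 2 match(es) in b → 2 row(s).

(FL, FL); (FL, FL); (FL, FL); (FL, FL); (OC, OC); (OC, OC); (OC, OC); (OC, OC); (QE, QE); (QE, QE); (QE, QE); (QE, QE); (SG, SG)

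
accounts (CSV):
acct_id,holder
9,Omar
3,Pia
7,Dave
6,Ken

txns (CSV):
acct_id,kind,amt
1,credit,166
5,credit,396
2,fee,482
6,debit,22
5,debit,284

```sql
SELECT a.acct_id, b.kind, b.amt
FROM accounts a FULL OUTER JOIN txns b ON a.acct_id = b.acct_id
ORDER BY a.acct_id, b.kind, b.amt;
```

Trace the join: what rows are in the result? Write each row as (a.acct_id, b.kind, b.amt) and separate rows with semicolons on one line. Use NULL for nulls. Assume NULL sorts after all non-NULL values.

(3, NULL, NULL); (6, debit, 22); (7, NULL, NULL); (9, NULL, NULL); (NULL, credit, 166); (NULL, credit, 396); (NULL, debit, 284); (NULL, fee, 482)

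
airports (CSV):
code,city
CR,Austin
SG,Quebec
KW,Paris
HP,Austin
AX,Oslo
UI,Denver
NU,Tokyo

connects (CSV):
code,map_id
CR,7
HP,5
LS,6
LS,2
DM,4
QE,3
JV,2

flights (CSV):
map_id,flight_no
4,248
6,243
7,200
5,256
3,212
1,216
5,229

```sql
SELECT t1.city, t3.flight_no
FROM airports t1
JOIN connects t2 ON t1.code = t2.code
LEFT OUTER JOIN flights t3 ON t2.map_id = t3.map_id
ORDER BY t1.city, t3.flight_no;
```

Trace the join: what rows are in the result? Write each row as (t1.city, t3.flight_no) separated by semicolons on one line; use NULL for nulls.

(Austin, 200); (Austin, 229); (Austin, 256)

Joins associate left-to-right: airports INNER JOIN connects on code gives 2 intermediate row(s).
Then LEFT JOIN `flights t3` on map_id: each of those 2 rows is kept; rows whose t2.map_id has no match in t3 get NULL for t3's columns.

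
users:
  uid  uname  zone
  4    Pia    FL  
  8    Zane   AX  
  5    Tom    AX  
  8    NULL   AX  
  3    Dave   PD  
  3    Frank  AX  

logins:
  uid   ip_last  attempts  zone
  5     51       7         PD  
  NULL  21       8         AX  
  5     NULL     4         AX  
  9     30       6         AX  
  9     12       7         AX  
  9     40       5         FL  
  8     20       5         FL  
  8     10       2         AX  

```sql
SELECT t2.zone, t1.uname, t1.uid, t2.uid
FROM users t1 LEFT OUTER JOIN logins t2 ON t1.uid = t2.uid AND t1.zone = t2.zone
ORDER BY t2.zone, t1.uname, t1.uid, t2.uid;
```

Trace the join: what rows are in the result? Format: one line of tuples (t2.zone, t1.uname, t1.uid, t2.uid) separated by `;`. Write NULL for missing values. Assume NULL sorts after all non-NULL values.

LEFT JOIN keeps every row from `users`; unmatched rows get NULL for `logins`'s columns.
Matching on t1.uid = t2.uid AND t1.zone = t2.zone. A NULL in a compared column never satisfies the condition.
- uid=4, zone=FL: no t2 row matches, row kept with t2 columns NULL.
- uid=8, zone=AX: 1 matching t2 row(s), so 1 row(s) emitted.
- uid=5, zone=AX: 1 matching t2 row(s), so 1 row(s) emitted.
- uid=8, zone=AX: 1 matching t2 row(s), so 1 row(s) emitted.
- uid=3, zone=PD: no t2 row matches, row kept with t2 columns NULL.
- uid=3, zone=AX: no t2 row matches, row kept with t2 columns NULL.
After projecting and ordering:
t2.zone | t1.uname | t1.uid | t2.uid
AX | Tom | 5 | 5
AX | Zane | 8 | 8
AX | NULL | 8 | 8
NULL | Dave | 3 | NULL
NULL | Frank | 3 | NULL
NULL | Pia | 4 | NULL

(AX, Tom, 5, 5); (AX, Zane, 8, 8); (AX, NULL, 8, 8); (NULL, Dave, 3, NULL); (NULL, Frank, 3, NULL); (NULL, Pia, 4, NULL)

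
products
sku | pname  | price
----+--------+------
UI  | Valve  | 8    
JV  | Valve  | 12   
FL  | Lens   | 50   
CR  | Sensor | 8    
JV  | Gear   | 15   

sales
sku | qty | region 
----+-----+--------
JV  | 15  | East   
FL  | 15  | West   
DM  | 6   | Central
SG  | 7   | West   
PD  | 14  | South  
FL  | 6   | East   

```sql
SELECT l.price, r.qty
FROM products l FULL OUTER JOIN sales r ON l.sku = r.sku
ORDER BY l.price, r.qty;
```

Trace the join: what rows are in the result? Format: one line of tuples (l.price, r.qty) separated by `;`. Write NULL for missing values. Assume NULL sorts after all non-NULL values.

(8, NULL); (8, NULL); (12, 15); (15, 15); (50, 6); (50, 15); (NULL, 6); (NULL, 7); (NULL, 14)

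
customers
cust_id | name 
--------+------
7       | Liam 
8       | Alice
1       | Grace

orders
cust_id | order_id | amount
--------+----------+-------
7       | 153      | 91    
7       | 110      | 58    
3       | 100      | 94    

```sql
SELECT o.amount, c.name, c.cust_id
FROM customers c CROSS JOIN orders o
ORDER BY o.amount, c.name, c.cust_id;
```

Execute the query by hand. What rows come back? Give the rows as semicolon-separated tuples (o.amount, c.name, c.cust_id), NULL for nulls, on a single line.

(58, Alice, 8); (58, Grace, 1); (58, Liam, 7); (91, Alice, 8); (91, Grace, 1); (91, Liam, 7); (94, Alice, 8); (94, Grace, 1); (94, Liam, 7)

CROSS JOIN pairs every row of `customers` with every row of `orders`: 3 × 3 = 9 rows.
After projecting and ordering:
o.amount | c.name | c.cust_id
58 | Alice | 8
58 | Grace | 1
58 | Liam | 7
91 | Alice | 8
91 | Grace | 1
91 | Liam | 7
94 | Alice | 8
94 | Grace | 1
94 | Liam | 7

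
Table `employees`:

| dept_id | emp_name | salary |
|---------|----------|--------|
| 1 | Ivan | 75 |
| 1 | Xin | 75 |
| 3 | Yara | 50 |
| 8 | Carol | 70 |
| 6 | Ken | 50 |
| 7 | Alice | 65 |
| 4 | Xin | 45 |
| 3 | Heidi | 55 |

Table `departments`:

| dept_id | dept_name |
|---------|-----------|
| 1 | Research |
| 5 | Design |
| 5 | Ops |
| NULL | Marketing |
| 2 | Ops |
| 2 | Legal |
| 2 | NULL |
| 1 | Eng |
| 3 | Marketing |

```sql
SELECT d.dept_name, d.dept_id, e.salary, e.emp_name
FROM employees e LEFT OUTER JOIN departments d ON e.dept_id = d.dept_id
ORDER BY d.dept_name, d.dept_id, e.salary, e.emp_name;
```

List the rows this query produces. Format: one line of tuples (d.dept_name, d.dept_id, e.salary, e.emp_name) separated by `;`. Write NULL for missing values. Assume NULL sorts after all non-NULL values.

LEFT JOIN keeps every row from `employees`; unmatched rows get NULL for `departments`'s columns.
Matching on e.dept_id = d.dept_id. A NULL in a compared column never satisfies the condition.
- dept_id=1: 2 matching d row(s), so 2 row(s) emitted.
- dept_id=1: 2 matching d row(s), so 2 row(s) emitted.
- dept_id=3: 1 matching d row(s), so 1 row(s) emitted.
- dept_id=8: no d row matches, row kept with d columns NULL.
- dept_id=6: no d row matches, row kept with d columns NULL.
- dept_id=7: no d row matches, row kept with d columns NULL.
- dept_id=4: no d row matches, row kept with d columns NULL.
- dept_id=3: 1 matching d row(s), so 1 row(s) emitted.
After projecting and ordering:
d.dept_name | d.dept_id | e.salary | e.emp_name
Eng | 1 | 75 | Ivan
Eng | 1 | 75 | Xin
Marketing | 3 | 50 | Yara
Marketing | 3 | 55 | Heidi
Research | 1 | 75 | Ivan
Research | 1 | 75 | Xin
NULL | NULL | 45 | Xin
NULL | NULL | 50 | Ken
NULL | NULL | 65 | Alice
NULL | NULL | 70 | Carol

(Eng, 1, 75, Ivan); (Eng, 1, 75, Xin); (Marketing, 3, 50, Yara); (Marketing, 3, 55, Heidi); (Research, 1, 75, Ivan); (Research, 1, 75, Xin); (NULL, NULL, 45, Xin); (NULL, NULL, 50, Ken); (NULL, NULL, 65, Alice); (NULL, NULL, 70, Carol)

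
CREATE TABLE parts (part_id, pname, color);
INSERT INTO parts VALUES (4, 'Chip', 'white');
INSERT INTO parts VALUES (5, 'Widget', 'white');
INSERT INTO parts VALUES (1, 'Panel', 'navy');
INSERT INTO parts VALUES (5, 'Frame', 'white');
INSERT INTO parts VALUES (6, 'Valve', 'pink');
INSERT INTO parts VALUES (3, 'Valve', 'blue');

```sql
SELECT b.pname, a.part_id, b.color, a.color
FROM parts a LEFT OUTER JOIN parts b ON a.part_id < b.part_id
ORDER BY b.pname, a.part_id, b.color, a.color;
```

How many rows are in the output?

LEFT JOIN keeps every row from `parts a`; unmatched rows get NULL for `parts b`'s columns.
Matching on a.part_id < b.part_id.
Matched pairs: 14; unmatched a rows kept: 1.
Total: 14 matched + 1 padded = 15 rows.

15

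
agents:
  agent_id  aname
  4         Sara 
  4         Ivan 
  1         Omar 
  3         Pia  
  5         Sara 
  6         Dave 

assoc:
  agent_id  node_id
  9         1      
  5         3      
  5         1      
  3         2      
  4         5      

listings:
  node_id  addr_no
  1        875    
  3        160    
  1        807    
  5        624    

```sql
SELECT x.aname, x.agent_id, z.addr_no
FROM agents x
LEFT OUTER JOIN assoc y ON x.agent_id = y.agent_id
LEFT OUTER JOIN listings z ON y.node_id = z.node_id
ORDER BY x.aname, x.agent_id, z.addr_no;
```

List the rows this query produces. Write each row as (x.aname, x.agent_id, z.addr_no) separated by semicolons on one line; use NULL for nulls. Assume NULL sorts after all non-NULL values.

(Dave, 6, NULL); (Ivan, 4, 624); (Omar, 1, NULL); (Pia, 3, NULL); (Sara, 4, 624); (Sara, 5, 160); (Sara, 5, 807); (Sara, 5, 875)

Joins associate left-to-right: agents LEFT JOIN assoc on agent_id gives 7 intermediate row(s).
Then LEFT JOIN `listings z` on node_id: each of those 7 rows is kept; rows whose y.node_id has no match in z get NULL for z's columns.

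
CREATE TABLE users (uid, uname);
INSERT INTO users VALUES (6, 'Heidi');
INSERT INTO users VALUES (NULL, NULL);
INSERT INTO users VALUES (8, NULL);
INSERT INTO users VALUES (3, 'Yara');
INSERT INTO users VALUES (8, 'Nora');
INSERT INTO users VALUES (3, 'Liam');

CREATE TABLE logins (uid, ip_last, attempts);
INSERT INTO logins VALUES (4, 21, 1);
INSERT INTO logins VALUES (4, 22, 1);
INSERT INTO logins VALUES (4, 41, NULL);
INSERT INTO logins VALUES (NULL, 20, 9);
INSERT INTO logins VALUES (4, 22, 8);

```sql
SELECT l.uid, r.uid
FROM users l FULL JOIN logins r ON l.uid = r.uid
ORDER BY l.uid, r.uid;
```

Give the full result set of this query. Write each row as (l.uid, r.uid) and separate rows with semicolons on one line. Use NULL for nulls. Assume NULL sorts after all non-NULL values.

FULL OUTER JOIN keeps every row from both sides; unmatched rows get NULL for the other side's columns.
Matching on l.uid = r.uid. A NULL in a compared column never satisfies the condition.
- l (uid=6) has no partner → padded with NULL.
- l (uid=NULL) has no partner → padded with NULL.
- l (uid=8) has no partner → padded with NULL.
- l (uid=3) has no partner → padded with NULL.
- l (uid=8) has no partner → padded with NULL.
- l (uid=3) has no partner → padded with NULL.
- plus 5 unmatched r row(s), each kept with NULL l columns.

(3, NULL); (3, NULL); (6, NULL); (8, NULL); (8, NULL); (NULL, 4); (NULL, 4); (NULL, 4); (NULL, 4); (NULL, NULL); (NULL, NULL)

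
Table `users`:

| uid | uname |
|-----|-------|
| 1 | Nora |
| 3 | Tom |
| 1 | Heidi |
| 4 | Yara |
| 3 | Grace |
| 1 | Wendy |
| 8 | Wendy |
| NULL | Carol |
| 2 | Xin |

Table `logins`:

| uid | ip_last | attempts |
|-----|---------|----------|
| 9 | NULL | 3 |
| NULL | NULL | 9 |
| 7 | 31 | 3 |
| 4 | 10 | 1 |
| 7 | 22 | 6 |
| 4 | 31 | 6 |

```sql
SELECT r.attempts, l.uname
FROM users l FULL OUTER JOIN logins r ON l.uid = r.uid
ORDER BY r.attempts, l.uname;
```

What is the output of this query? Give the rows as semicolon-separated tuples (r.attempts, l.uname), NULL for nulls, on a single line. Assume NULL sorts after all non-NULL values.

FULL OUTER JOIN keeps every row from both sides; unmatched rows get NULL for the other side's columns.
Matching on l.uid = r.uid. A NULL in a compared column never satisfies the condition.
Matched pairs: 2; unmatched l rows kept: 8; unmatched r rows kept: 4.

(1, Yara); (3, NULL); (3, NULL); (6, Yara); (6, NULL); (9, NULL); (NULL, Carol); (NULL, Grace); (NULL, Heidi); (NULL, Nora); (NULL, Tom); (NULL, Wendy); (NULL, Wendy); (NULL, Xin)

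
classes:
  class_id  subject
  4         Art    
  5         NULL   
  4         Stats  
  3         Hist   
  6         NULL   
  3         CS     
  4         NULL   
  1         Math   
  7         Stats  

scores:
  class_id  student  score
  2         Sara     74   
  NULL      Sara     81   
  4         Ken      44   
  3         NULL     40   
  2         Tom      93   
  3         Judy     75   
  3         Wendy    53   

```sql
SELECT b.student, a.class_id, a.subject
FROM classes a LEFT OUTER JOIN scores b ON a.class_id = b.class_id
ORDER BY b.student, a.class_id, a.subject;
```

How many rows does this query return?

13

LEFT JOIN keeps every row from `classes`; unmatched rows get NULL for `scores`'s columns.
Matching on a.class_id = b.class_id. A NULL in a compared column never satisfies the condition.
- class_id=4: 1 matching b row(s), so 1 row(s) emitted.
- class_id=5: no b row matches, row kept with b columns NULL.
- class_id=4: 1 matching b row(s), so 1 row(s) emitted.
- class_id=3: 3 matching b row(s), so 3 row(s) emitted.
- class_id=6: no b row matches, row kept with b columns NULL.
- class_id=3: 3 matching b row(s), so 3 row(s) emitted.
- class_id=4: 1 matching b row(s), so 1 row(s) emitted.
- class_id=1: no b row matches, row kept with b columns NULL.
- class_id=7: no b row matches, row kept with b columns NULL.
Total: 9 matched + 4 padded = 13 rows.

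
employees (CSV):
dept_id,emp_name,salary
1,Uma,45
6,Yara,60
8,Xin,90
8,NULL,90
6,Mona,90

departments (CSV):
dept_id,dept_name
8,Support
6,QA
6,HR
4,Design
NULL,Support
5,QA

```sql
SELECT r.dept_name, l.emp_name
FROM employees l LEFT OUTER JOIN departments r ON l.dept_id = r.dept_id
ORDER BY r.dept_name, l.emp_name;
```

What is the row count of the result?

7

LEFT JOIN keeps every row from `employees`; unmatched rows get NULL for `departments`'s columns.
Matching on l.dept_id = r.dept_id. A NULL in a compared column never satisfies the condition.
- l (dept_id=1) has no partner → padded with NULL.
- l (dept_id=6) pairs with 2 row(s) of r.
- l (dept_id=8) pairs with 1 row(s) of r.
- l (dept_id=8) pairs with 1 row(s) of r.
- l (dept_id=6) pairs with 2 row(s) of r.
Total: 6 matched + 1 padded = 7 rows.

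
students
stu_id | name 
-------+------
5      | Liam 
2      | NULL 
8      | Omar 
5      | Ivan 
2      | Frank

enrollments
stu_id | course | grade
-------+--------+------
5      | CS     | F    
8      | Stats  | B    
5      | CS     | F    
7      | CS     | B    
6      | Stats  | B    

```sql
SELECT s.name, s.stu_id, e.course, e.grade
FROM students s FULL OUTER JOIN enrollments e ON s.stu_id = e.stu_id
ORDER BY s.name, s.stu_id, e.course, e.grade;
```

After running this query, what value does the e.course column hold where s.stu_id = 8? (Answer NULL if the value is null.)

Stats

FULL OUTER JOIN keeps every row from both sides; unmatched rows get NULL for the other side's columns.
Matching on s.stu_id = e.stu_id.
Matched pairs: 5; unmatched s rows kept: 2; unmatched e rows kept: 2.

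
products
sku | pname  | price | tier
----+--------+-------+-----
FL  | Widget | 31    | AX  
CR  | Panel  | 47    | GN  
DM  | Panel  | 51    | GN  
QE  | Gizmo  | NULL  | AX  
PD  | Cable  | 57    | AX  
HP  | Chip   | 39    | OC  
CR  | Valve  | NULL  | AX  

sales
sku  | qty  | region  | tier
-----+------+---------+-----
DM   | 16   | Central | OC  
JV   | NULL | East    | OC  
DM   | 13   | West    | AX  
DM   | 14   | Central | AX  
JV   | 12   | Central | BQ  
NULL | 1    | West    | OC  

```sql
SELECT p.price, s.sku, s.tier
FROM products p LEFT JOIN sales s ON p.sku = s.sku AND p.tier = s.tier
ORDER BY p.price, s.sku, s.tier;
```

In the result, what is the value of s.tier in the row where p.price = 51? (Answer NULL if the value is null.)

NULL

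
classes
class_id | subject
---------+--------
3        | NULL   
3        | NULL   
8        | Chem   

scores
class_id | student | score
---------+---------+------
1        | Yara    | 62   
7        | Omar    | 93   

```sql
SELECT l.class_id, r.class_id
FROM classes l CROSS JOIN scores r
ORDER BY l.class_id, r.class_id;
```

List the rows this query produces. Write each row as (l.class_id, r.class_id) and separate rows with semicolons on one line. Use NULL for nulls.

(3, 1); (3, 1); (3, 7); (3, 7); (8, 1); (8, 7)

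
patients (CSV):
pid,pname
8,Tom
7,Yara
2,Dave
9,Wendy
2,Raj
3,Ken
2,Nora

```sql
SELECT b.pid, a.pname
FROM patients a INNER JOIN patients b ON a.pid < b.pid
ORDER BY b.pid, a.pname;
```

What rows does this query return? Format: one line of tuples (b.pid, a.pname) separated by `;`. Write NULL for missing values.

(3, Dave); (3, Nora); (3, Raj); (7, Dave); (7, Ken); (7, Nora); (7, Raj); (8, Dave); (8, Ken); (8, Nora); (8, Raj); (8, Yara); (9, Dave); (9, Ken); (9, Nora); (9, Raj); (9, Tom); (9, Yara)

INNER JOIN keeps only pairs where the ON condition holds.
Matching on a.pid < b.pid.
- a row (pid=8): matches 1 b row(s) → 1 output row(s).
- a row (pid=7): matches 2 b row(s) → 2 output row(s).
- a row (pid=2): matches 4 b row(s) → 4 output row(s).
- a row (pid=9): no match → dropped.
- a row (pid=2): matches 4 b row(s) → 4 output row(s).
- a row (pid=3): matches 3 b row(s) → 3 output row(s).
- a row (pid=2): matches 4 b row(s) → 4 output row(s).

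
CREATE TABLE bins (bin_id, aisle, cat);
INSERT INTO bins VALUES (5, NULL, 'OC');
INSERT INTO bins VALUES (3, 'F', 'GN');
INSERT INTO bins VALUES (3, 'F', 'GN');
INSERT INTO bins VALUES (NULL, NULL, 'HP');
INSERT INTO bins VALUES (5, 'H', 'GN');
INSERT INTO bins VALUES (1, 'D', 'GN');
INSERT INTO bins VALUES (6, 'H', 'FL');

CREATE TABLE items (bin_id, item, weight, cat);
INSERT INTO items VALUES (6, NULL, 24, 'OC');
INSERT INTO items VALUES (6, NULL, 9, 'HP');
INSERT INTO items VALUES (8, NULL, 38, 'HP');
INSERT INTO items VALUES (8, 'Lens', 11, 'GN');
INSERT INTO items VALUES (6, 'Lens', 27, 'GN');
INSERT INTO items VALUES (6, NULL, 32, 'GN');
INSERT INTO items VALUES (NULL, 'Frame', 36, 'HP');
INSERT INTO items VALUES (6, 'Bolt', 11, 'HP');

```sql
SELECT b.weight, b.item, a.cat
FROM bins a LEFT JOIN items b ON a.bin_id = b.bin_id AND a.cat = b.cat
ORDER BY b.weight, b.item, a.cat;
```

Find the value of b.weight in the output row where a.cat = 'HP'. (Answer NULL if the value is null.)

NULL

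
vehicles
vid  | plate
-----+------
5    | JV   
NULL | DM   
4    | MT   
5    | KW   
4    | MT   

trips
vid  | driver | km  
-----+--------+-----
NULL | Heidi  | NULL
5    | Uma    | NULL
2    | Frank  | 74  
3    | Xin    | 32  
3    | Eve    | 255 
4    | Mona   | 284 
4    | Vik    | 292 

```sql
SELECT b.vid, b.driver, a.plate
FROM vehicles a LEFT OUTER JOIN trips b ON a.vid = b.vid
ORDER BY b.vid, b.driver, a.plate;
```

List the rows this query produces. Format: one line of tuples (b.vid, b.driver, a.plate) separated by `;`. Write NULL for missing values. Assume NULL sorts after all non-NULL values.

(4, Mona, MT); (4, Mona, MT); (4, Vik, MT); (4, Vik, MT); (5, Uma, JV); (5, Uma, KW); (NULL, NULL, DM)

LEFT JOIN keeps every row from `vehicles`; unmatched rows get NULL for `trips`'s columns.
Matching on a.vid = b.vid. A NULL in a compared column never satisfies the condition.
- vid=5: 1 matching b row(s), so 1 row(s) emitted.
- vid=NULL: no b row matches, row kept with b columns NULL.
- vid=4: 2 matching b row(s), so 2 row(s) emitted.
- vid=5: 1 matching b row(s), so 1 row(s) emitted.
- vid=4: 2 matching b row(s), so 2 row(s) emitted.
After projecting and ordering:
b.vid | b.driver | a.plate
4 | Mona | MT
4 | Mona | MT
4 | Vik | MT
4 | Vik | MT
5 | Uma | JV
5 | Uma | KW
NULL | NULL | DM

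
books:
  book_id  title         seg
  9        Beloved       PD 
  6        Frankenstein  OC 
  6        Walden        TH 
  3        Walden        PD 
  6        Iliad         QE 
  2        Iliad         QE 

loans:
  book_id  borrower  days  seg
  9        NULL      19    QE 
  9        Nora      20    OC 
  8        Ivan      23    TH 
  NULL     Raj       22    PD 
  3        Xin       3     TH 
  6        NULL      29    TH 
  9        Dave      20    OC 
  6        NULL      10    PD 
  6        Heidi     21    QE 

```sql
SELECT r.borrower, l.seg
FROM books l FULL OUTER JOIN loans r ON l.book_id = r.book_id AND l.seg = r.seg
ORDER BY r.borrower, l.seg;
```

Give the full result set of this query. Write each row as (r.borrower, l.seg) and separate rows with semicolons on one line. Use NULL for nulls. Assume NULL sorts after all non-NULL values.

(Dave, NULL); (Heidi, QE); (Ivan, NULL); (Nora, NULL); (Raj, NULL); (Xin, NULL); (NULL, OC); (NULL, PD); (NULL, PD); (NULL, QE); (NULL, TH); (NULL, NULL); (NULL, NULL)

FULL OUTER JOIN keeps every row from both sides; unmatched rows get NULL for the other side's columns.
Matching on l.book_id = r.book_id AND l.seg = r.seg. A NULL in a compared column never satisfies the condition.
Matched pairs: 2; unmatched l rows kept: 4; unmatched r rows kept: 7.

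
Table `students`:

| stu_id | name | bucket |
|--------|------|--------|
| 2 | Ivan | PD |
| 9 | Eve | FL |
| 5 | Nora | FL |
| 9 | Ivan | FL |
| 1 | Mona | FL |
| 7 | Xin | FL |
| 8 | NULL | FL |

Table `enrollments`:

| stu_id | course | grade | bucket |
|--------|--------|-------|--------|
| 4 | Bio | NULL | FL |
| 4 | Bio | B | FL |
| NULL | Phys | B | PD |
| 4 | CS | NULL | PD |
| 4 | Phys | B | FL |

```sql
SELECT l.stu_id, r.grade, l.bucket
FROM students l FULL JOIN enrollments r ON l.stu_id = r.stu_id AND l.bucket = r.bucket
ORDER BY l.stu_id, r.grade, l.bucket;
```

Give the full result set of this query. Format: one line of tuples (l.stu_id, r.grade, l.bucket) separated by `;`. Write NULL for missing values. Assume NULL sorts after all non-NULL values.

(1, NULL, FL); (2, NULL, PD); (5, NULL, FL); (7, NULL, FL); (8, NULL, FL); (9, NULL, FL); (9, NULL, FL); (NULL, B, NULL); (NULL, B, NULL); (NULL, B, NULL); (NULL, NULL, NULL); (NULL, NULL, NULL)

FULL OUTER JOIN keeps every row from both sides; unmatched rows get NULL for the other side's columns.
Matching on l.stu_id = r.stu_id AND l.bucket = r.bucket. A NULL in a compared column never satisfies the condition.
- l row (stu_id=2, bucket=PD): no match → kept, r columns NULL.
- l row (stu_id=9, bucket=FL): no match → kept, r columns NULL.
- l row (stu_id=5, bucket=FL): no match → kept, r columns NULL.
- l row (stu_id=9, bucket=FL): no match → kept, r columns NULL.
- l row (stu_id=1, bucket=FL): no match → kept, r columns NULL.
- l row (stu_id=7, bucket=FL): no match → kept, r columns NULL.
- l row (stu_id=8, bucket=FL): no match → kept, r columns NULL.
- plus 5 unmatched r row(s), each kept with NULL l columns.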